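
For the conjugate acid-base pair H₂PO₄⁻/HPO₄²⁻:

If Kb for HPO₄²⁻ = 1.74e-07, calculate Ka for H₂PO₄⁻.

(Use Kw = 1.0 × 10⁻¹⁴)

For a conjugate pair Ka × Kb = Kw, so Ka = Kw/Kb = 1.0 × 10⁻¹⁴ / 1.74e-07 = 5.75e-08.

K_a = 5.75e-08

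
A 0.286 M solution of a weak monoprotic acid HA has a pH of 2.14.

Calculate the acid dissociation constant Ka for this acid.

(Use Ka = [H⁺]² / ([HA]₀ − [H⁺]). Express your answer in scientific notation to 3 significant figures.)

[H⁺] = 10^(−pH) = 10^(−2.14) = 7.244e-03 M. For HA ⇌ H⁺ + A⁻, Ka = [H⁺][A⁻]/[HA] = [H⁺]² / ([HA]₀ − [H⁺]) = (7.244e-03)² / (0.286 − 7.244e-03) = 1.88e-04.

K_a = 1.88e-04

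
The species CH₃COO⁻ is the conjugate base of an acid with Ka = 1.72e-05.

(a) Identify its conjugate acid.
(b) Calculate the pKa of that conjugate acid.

(a) The conjugate acid is formed by adding one H⁺ to CH₃COO⁻, giving CH₃COOH. (b) pKa = -log(Ka) = -log(1.72e-05) = 4.76.

Conjugate acid: CH₃COOH; pK_a = 4.76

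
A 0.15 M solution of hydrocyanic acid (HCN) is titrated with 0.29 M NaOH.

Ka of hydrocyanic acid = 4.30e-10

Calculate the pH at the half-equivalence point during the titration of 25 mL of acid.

At half-equivalence [HA] = [A⁻], so Henderson-Hasselbalch gives pH = pKa = -log(4.30e-10) = 9.37.

pH = pKa = 9.37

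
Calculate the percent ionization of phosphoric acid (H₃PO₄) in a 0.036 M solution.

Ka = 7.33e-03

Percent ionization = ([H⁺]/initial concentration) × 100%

Using Ka equilibrium: x² + Ka×x - Ka×C = 0. Solving: [H⁺] = 1.2988e-02. Percent = (1.2988e-02/0.036) × 100

Percent ionization = 36.1%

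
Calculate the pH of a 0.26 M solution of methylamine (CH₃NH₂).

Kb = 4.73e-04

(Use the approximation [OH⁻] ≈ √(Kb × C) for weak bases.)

[OH⁻] = √(Kb × C) = √(4.73e-04 × 0.26) = 1.1090e-02. pOH = 1.96, pH = 14 - pOH

pH = 12.04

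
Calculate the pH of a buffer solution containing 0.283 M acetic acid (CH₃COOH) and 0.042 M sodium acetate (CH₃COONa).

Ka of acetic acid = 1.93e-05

pKa = -log(1.93e-05) = 4.71. pH = pKa + log([A⁻]/[HA]) = 4.71 + log(0.042/0.283)

pH = 3.89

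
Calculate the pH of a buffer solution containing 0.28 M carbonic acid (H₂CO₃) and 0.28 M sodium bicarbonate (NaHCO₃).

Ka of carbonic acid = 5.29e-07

pKa = -log(5.29e-07) = 6.28. pH = pKa + log([A⁻]/[HA]) = 6.28 + log(0.28/0.28)

pH = 6.28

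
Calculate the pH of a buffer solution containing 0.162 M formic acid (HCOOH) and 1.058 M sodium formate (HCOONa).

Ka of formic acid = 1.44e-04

pKa = -log(1.44e-04) = 3.84. pH = pKa + log([A⁻]/[HA]) = 3.84 + log(1.058/0.162)

pH = 4.66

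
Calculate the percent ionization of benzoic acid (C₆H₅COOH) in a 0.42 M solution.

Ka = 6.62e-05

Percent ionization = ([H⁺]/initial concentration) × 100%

Using Ka equilibrium: x² + Ka×x - Ka×C = 0. Solving: [H⁺] = 5.2400e-03. Percent = (5.2400e-03/0.42) × 100

Percent ionization = 1.25%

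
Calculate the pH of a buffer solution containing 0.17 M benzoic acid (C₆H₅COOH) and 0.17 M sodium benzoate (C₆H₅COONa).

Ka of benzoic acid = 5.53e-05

pKa = -log(5.53e-05) = 4.26. pH = pKa + log([A⁻]/[HA]) = 4.26 + log(0.17/0.17)

pH = 4.26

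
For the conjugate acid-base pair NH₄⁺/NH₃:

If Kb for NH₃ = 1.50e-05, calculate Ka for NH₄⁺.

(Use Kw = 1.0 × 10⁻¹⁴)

For a conjugate pair Ka × Kb = Kw, so Ka = Kw/Kb = 1.0 × 10⁻¹⁴ / 1.50e-05 = 6.67e-10.

K_a = 6.67e-10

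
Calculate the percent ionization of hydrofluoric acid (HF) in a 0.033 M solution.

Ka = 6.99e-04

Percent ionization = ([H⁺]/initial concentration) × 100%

Using Ka equilibrium: x² + Ka×x - Ka×C = 0. Solving: [H⁺] = 4.4660e-03. Percent = (4.4660e-03/0.033) × 100

Percent ionization = 13.5%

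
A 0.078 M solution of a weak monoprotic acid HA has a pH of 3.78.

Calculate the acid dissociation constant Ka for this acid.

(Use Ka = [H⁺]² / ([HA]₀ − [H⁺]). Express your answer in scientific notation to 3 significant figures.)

[H⁺] = 10^(−pH) = 10^(−3.78) = 1.660e-04 M. For HA ⇌ H⁺ + A⁻, Ka = [H⁺][A⁻]/[HA] = [H⁺]² / ([HA]₀ − [H⁺]) = (1.660e-04)² / (0.078 − 1.660e-04) = 3.54e-07.

K_a = 3.54e-07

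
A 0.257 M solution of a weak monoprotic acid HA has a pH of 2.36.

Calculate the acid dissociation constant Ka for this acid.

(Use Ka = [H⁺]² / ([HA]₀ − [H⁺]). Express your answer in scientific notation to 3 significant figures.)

[H⁺] = 10^(−pH) = 10^(−2.36) = 4.365e-03 M. For HA ⇌ H⁺ + A⁻, Ka = [H⁺][A⁻]/[HA] = [H⁺]² / ([HA]₀ − [H⁺]) = (4.365e-03)² / (0.257 − 4.365e-03) = 7.54e-05.

K_a = 7.54e-05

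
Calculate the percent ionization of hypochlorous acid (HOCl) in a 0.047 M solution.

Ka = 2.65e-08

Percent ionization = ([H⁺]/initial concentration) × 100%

Using Ka equilibrium: x² + Ka×x - Ka×C = 0. Solving: [H⁺] = 3.5278e-05. Percent = (3.5278e-05/0.047) × 100

Percent ionization = 0.0751%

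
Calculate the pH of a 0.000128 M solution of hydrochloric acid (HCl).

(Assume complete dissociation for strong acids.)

[H⁺] = 0.000128 M for strong acid. pH = -log[H⁺] = -log(0.000128)

pH = 3.89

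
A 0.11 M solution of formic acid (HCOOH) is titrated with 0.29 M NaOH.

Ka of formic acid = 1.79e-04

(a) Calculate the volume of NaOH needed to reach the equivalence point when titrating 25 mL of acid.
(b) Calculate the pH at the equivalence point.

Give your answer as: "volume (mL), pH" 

moles acid = 0.11 × 25/1000 = 0.00275 mol; V_base = moles/0.29 × 1000 = 9.5 mL. At equivalence only the conjugate base is present: [A⁻] = 0.00275/0.034 = 7.9750e-02 M. Kb = Kw/Ka = 5.59e-11; [OH⁻] = √(Kb × [A⁻]) = 2.1108e-06; pOH = 5.68; pH = 14 - pOH = 8.32.

V = 9.5 mL, pH = 8.32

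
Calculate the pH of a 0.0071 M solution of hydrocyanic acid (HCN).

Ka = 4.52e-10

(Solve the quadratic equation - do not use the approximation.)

x² + Ka×x - Ka×C = 0. Using quadratic formula: [H⁺] = 1.7912e-06

pH = 5.75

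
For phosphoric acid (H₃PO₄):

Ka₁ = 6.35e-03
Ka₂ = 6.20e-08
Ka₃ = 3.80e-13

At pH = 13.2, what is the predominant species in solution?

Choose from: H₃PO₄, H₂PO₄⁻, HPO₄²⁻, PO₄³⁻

pKa₁ = 2.20, pKa₂ = 7.21, pKa₃ = 12.42. For a polyprotic acid the predominant species crosses at each pKa: below pKa_n the protonated form dominates, above it the deprotonated form does. At pH = 13.2, the predominant species is PO₄³⁻.

PO₄³⁻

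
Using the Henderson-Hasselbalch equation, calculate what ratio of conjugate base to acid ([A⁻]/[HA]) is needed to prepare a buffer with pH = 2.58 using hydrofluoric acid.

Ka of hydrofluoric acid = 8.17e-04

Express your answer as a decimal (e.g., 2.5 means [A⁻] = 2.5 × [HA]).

pKa = -log(8.17e-04) = 3.0878. pH = pKa + log([A⁻]/[HA]), so log([A⁻]/[HA]) = pH − pKa = 2.58 − 3.0878 = -0.5078. [A⁻]/[HA] = 10^(-0.5078) = 0.311

[A⁻]/[HA] = 0.311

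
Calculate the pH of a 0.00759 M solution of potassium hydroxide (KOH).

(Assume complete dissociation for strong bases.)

[OH⁻] = 0.00759 M for strong base. pOH = -log[OH⁻] = 2.12, pH = 14 - pOH

pH = 11.88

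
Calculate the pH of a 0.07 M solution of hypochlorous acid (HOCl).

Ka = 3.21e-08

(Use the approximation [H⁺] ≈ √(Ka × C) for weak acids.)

[H⁺] = √(Ka × C) = √(3.21e-08 × 0.07) = 4.7403e-05. pH = -log(4.7403e-05)

pH = 4.32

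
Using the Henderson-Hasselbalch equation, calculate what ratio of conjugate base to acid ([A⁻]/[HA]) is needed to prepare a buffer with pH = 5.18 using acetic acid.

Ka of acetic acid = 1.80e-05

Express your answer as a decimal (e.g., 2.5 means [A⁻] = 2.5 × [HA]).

pKa = -log(1.80e-05) = 4.7447. pH = pKa + log([A⁻]/[HA]), so log([A⁻]/[HA]) = pH − pKa = 5.18 − 4.7447 = 0.4353. [A⁻]/[HA] = 10^(0.4353) = 2.72

[A⁻]/[HA] = 2.72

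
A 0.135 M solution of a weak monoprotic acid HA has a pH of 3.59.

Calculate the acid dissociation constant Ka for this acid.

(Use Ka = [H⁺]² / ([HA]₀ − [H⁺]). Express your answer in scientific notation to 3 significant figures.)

[H⁺] = 10^(−pH) = 10^(−3.59) = 2.570e-04 M. For HA ⇌ H⁺ + A⁻, Ka = [H⁺][A⁻]/[HA] = [H⁺]² / ([HA]₀ − [H⁺]) = (2.570e-04)² / (0.135 − 2.570e-04) = 4.90e-07.

K_a = 4.90e-07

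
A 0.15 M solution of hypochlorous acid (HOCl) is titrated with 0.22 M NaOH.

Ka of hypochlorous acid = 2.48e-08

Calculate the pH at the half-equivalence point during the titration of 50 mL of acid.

At half-equivalence [HA] = [A⁻], so Henderson-Hasselbalch gives pH = pKa = -log(2.48e-08) = 7.61.

pH = pKa = 7.61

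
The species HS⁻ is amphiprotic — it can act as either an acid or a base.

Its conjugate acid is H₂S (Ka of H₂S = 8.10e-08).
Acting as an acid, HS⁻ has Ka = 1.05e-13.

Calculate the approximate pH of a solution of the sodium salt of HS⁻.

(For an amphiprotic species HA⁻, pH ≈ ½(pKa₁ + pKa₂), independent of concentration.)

pKa₁ = -log(8.10e-08) = 7.09; pKa₂ = -log(1.05e-13) = 12.98. For an amphiprotic species, pH ≈ ½(pKa₁ + pKa₂) = ½(7.09 + 12.98) = 10.04.

pH = 10.04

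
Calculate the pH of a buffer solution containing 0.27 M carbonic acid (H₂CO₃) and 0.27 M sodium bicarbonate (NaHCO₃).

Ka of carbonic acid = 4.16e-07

pKa = -log(4.16e-07) = 6.38. pH = pKa + log([A⁻]/[HA]) = 6.38 + log(0.27/0.27)

pH = 6.38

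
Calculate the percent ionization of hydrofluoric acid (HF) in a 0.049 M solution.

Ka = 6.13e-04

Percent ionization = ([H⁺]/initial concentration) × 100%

Using Ka equilibrium: x² + Ka×x - Ka×C = 0. Solving: [H⁺] = 5.1827e-03. Percent = (5.1827e-03/0.049) × 100

Percent ionization = 10.6%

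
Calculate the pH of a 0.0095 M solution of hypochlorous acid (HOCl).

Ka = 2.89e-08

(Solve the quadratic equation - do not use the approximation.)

x² + Ka×x - Ka×C = 0. Using quadratic formula: [H⁺] = 1.6555e-05

pH = 4.78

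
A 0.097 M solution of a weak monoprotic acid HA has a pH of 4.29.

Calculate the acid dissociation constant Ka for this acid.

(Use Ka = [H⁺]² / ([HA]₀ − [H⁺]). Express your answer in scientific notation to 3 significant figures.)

[H⁺] = 10^(−pH) = 10^(−4.29) = 5.129e-05 M. For HA ⇌ H⁺ + A⁻, Ka = [H⁺][A⁻]/[HA] = [H⁺]² / ([HA]₀ − [H⁺]) = (5.129e-05)² / (0.097 − 5.129e-05) = 2.71e-08.

K_a = 2.71e-08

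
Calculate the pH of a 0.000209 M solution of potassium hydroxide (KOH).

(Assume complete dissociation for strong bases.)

[OH⁻] = 0.000209 M for strong base. pOH = -log[OH⁻] = 3.68, pH = 14 - pOH

pH = 10.32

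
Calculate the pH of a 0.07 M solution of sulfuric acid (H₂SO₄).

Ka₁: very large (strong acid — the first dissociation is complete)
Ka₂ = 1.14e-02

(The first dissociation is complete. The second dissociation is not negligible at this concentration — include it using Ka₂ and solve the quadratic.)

First dissociation is complete: [H⁺]₀ = [HSO₄⁻]₀ = C = 0.07 M. Second dissociation HSO₄⁻ ⇌ H⁺ + SO₄²⁻: let x = [SO₄²⁻]. Ka₂ = (C + x)·x / (C − x) = 1.14e-02 → x² + (C + Ka₂)·x − Ka₂·C = 0 → x² + 0.08140·x − 7.980e-04 = 0. x = (−0.08140 + √(0.08140² + 4 × 7.980e-04)) / 2 = 8.8428e-03 M. [H⁺] = C + x = 0.07 + 8.8428e-03 = 7.8843e-02 M. pH = -log(7.8843e-02) = 1.10.

pH = 1.10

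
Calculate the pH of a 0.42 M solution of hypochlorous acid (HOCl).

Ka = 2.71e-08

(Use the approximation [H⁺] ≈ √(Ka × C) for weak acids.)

[H⁺] = √(Ka × C) = √(2.71e-08 × 0.42) = 1.0669e-04. pH = -log(1.0669e-04)

pH = 3.97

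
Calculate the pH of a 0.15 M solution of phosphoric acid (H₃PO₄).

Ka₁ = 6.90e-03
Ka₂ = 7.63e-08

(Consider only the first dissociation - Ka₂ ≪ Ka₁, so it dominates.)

First dissociation dominates. From Ka₁ = [H⁺][HA⁻]/[H₂A], x² + Ka₁·x − Ka₁·C = 0 with C = 0.15 M and Ka₁ = 6.90e-03. Solving: [H⁺] = (−Ka₁ + √(Ka₁² + 4·Ka₁·C)) / 2 = 2.8906e-02 M. pH = -log(2.8906e-02) = 1.54.

pH = 1.54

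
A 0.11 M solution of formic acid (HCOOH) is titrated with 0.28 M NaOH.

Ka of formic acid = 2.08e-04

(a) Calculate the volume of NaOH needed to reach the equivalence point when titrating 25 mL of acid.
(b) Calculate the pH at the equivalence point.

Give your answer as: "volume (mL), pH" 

moles acid = 0.11 × 25/1000 = 0.00275 mol; V_base = moles/0.28 × 1000 = 9.8 mL. At equivalence only the conjugate base is present: [A⁻] = 0.00275/0.035 = 7.8974e-02 M. Kb = Kw/Ka = 4.81e-11; [OH⁻] = √(Kb × [A⁻]) = 1.9485e-06; pOH = 5.71; pH = 14 - pOH = 8.29.

V = 9.8 mL, pH = 8.29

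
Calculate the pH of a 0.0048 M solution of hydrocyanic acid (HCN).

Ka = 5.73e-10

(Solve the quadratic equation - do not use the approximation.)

x² + Ka×x - Ka×C = 0. Using quadratic formula: [H⁺] = 1.6581e-06

pH = 5.78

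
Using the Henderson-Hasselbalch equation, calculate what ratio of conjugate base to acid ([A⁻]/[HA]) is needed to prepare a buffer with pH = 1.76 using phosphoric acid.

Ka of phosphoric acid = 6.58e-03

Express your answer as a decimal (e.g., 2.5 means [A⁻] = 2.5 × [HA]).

pKa = -log(6.58e-03) = 2.1818. pH = pKa + log([A⁻]/[HA]), so log([A⁻]/[HA]) = pH − pKa = 1.76 − 2.1818 = -0.4218. [A⁻]/[HA] = 10^(-0.4218) = 0.379

[A⁻]/[HA] = 0.379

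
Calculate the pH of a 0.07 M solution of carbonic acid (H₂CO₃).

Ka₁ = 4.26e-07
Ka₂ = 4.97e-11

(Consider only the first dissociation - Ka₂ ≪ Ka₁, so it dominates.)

First dissociation dominates. From Ka₁ = [H⁺][HA⁻]/[H₂A], x² + Ka₁·x − Ka₁·C = 0 with C = 0.07 M and Ka₁ = 4.26e-07. Solving: [H⁺] = (−Ka₁ + √(Ka₁² + 4·Ka₁·C)) / 2 = 1.7247e-04 M. pH = -log(1.7247e-04) = 3.76.

pH = 3.76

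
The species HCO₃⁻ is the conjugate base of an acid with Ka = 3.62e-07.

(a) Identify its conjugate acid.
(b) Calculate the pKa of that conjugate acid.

(a) The conjugate acid is formed by adding one H⁺ to HCO₃⁻, giving H₂CO₃. (b) pKa = -log(Ka) = -log(3.62e-07) = 6.44.

Conjugate acid: H₂CO₃; pK_a = 6.44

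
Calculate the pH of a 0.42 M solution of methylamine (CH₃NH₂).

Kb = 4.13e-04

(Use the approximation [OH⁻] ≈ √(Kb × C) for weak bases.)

[OH⁻] = √(Kb × C) = √(4.13e-04 × 0.42) = 1.3170e-02. pOH = 1.88, pH = 14 - pOH

pH = 12.12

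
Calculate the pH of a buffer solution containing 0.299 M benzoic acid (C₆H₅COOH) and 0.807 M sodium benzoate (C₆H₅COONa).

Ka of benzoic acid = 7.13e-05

pKa = -log(7.13e-05) = 4.15. pH = pKa + log([A⁻]/[HA]) = 4.15 + log(0.807/0.299)

pH = 4.58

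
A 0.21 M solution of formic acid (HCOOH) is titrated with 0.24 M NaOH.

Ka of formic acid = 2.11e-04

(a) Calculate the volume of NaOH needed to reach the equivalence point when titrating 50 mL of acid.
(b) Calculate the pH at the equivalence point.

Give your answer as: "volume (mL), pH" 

moles acid = 0.21 × 50/1000 = 0.0105 mol; V_base = moles/0.24 × 1000 = 43.8 mL. At equivalence only the conjugate base is present: [A⁻] = 0.0105/0.094 = 1.1200e-01 M. Kb = Kw/Ka = 4.74e-11; [OH⁻] = √(Kb × [A⁻]) = 2.3039e-06; pOH = 5.64; pH = 14 - pOH = 8.36.

V = 43.8 mL, pH = 8.36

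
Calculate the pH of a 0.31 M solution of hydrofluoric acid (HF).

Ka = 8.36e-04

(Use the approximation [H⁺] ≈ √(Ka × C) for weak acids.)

[H⁺] = √(Ka × C) = √(8.36e-04 × 0.31) = 1.6098e-02. pH = -log(1.6098e-02)

pH = 1.79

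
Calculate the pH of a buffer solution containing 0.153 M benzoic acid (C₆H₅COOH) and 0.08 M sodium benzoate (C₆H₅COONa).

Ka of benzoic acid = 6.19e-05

pKa = -log(6.19e-05) = 4.21. pH = pKa + log([A⁻]/[HA]) = 4.21 + log(0.08/0.153)

pH = 3.93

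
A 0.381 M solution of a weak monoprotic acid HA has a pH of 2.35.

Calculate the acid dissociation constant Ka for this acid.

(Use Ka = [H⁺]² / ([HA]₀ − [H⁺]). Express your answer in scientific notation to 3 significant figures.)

[H⁺] = 10^(−pH) = 10^(−2.35) = 4.467e-03 M. For HA ⇌ H⁺ + A⁻, Ka = [H⁺][A⁻]/[HA] = [H⁺]² / ([HA]₀ − [H⁺]) = (4.467e-03)² / (0.381 − 4.467e-03) = 5.30e-05.

K_a = 5.30e-05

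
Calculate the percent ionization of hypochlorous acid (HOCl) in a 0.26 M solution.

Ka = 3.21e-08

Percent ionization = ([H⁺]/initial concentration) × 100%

Using Ka equilibrium: x² + Ka×x - Ka×C = 0. Solving: [H⁺] = 9.1340e-05. Percent = (9.1340e-05/0.26) × 100

Percent ionization = 0.0351%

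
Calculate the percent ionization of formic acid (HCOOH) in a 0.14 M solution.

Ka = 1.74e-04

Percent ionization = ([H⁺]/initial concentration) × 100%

Using Ka equilibrium: x² + Ka×x - Ka×C = 0. Solving: [H⁺] = 4.8494e-03. Percent = (4.8494e-03/0.14) × 100

Percent ionization = 3.46%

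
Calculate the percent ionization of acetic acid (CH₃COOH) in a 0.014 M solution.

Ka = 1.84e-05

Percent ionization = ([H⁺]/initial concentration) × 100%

Using Ka equilibrium: x² + Ka×x - Ka×C = 0. Solving: [H⁺] = 4.9843e-04. Percent = (4.9843e-04/0.014) × 100

Percent ionization = 3.56%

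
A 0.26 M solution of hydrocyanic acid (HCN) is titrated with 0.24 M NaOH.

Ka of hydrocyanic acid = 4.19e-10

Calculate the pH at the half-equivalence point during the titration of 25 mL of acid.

At half-equivalence [HA] = [A⁻], so Henderson-Hasselbalch gives pH = pKa = -log(4.19e-10) = 9.38.

pH = pKa = 9.38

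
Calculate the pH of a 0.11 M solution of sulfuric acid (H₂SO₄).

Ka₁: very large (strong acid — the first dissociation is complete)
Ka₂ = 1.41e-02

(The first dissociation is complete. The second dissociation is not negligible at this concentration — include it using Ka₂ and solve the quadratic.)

First dissociation is complete: [H⁺]₀ = [HSO₄⁻]₀ = C = 0.11 M. Second dissociation HSO₄⁻ ⇌ H⁺ + SO₄²⁻: let x = [SO₄²⁻]. Ka₂ = (C + x)·x / (C − x) = 1.41e-02 → x² + (C + Ka₂)·x − Ka₂·C = 0 → x² + 0.12410·x − 1.551e-03 = 0. x = (−0.12410 + √(0.12410² + 4 × 1.551e-03)) / 2 = 1.1443e-02 M. [H⁺] = C + x = 0.11 + 1.1443e-02 = 1.2144e-01 M. pH = -log(1.2144e-01) = 0.92.

pH = 0.92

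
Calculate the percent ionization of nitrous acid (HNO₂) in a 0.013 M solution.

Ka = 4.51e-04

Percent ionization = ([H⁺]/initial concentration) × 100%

Using Ka equilibrium: x² + Ka×x - Ka×C = 0. Solving: [H⁺] = 2.2063e-03. Percent = (2.2063e-03/0.013) × 100

Percent ionization = 17%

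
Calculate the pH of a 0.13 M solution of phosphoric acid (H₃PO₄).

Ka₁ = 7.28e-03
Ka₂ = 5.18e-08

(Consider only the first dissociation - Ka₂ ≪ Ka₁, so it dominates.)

First dissociation dominates. From Ka₁ = [H⁺][HA⁻]/[H₂A], x² + Ka₁·x − Ka₁·C = 0 with C = 0.13 M and Ka₁ = 7.28e-03. Solving: [H⁺] = (−Ka₁ + √(Ka₁² + 4·Ka₁·C)) / 2 = 2.7338e-02 M. pH = -log(2.7338e-02) = 1.56.

pH = 1.56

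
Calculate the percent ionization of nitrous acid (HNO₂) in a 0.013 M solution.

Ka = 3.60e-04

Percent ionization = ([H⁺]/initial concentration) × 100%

Using Ka equilibrium: x² + Ka×x - Ka×C = 0. Solving: [H⁺] = 1.9908e-03. Percent = (1.9908e-03/0.013) × 100

Percent ionization = 15.3%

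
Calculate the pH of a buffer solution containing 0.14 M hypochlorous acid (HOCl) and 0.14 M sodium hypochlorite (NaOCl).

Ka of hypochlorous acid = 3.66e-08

pKa = -log(3.66e-08) = 7.44. pH = pKa + log([A⁻]/[HA]) = 7.44 + log(0.14/0.14)

pH = 7.44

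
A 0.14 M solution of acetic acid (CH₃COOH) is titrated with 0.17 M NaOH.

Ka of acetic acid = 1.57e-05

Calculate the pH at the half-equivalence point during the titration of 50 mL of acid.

At half-equivalence [HA] = [A⁻], so Henderson-Hasselbalch gives pH = pKa = -log(1.57e-05) = 4.80.

pH = pKa = 4.80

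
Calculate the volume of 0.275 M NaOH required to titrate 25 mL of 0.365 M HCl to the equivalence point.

At equivalence: moles acid = moles base. moles HCl = 0.365 × 25/1000 = 0.009125 mol. V_base = moles / 0.275 × 1000 = 33.2 mL.

V_{base} = 33.2 mL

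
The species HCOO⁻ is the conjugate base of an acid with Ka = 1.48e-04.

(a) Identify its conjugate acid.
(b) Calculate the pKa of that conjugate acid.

(a) The conjugate acid is formed by adding one H⁺ to HCOO⁻, giving HCOOH. (b) pKa = -log(Ka) = -log(1.48e-04) = 3.83.

Conjugate acid: HCOOH; pK_a = 3.83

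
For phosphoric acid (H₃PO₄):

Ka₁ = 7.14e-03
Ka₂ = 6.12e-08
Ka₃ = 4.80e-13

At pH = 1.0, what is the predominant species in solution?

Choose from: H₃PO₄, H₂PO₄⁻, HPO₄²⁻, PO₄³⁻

pKa₁ = 2.15, pKa₂ = 7.21, pKa₃ = 12.32. For a polyprotic acid the predominant species crosses at each pKa: below pKa_n the protonated form dominates, above it the deprotonated form does. At pH = 1.0, the predominant species is H₃PO₄.

H₃PO₄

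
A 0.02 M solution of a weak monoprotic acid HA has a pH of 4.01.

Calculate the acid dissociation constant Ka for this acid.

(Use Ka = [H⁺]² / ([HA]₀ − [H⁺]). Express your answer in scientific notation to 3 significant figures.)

[H⁺] = 10^(−pH) = 10^(−4.01) = 9.772e-05 M. For HA ⇌ H⁺ + A⁻, Ka = [H⁺][A⁻]/[HA] = [H⁺]² / ([HA]₀ − [H⁺]) = (9.772e-05)² / (0.02 − 9.772e-05) = 4.80e-07.

K_a = 4.80e-07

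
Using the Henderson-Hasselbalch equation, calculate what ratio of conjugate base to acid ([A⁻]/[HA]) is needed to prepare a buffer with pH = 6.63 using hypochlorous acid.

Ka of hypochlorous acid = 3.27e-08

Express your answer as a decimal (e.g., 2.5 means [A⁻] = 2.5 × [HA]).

pKa = -log(3.27e-08) = 7.4855. pH = pKa + log([A⁻]/[HA]), so log([A⁻]/[HA]) = pH − pKa = 6.63 − 7.4855 = -0.8555. [A⁻]/[HA] = 10^(-0.8555) = 0.139

[A⁻]/[HA] = 0.139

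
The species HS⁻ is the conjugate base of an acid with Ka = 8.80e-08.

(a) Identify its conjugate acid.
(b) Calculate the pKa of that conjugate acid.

(a) The conjugate acid is formed by adding one H⁺ to HS⁻, giving H₂S. (b) pKa = -log(Ka) = -log(8.80e-08) = 7.06.

Conjugate acid: H₂S; pK_a = 7.06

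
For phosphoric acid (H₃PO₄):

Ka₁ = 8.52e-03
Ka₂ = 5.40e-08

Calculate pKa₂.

pKa₂ = -log(Ka₂) = -log(5.40e-08) = 7.27.

pK_{a2} = 7.27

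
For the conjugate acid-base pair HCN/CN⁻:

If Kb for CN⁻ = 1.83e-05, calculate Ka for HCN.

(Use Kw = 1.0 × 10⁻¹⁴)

For a conjugate pair Ka × Kb = Kw, so Ka = Kw/Kb = 1.0 × 10⁻¹⁴ / 1.83e-05 = 5.46e-10.

K_a = 5.46e-10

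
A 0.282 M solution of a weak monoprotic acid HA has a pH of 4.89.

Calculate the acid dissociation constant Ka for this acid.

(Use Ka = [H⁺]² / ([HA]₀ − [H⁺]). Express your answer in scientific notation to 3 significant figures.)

[H⁺] = 10^(−pH) = 10^(−4.89) = 1.288e-05 M. For HA ⇌ H⁺ + A⁻, Ka = [H⁺][A⁻]/[HA] = [H⁺]² / ([HA]₀ − [H⁺]) = (1.288e-05)² / (0.282 − 1.288e-05) = 5.89e-10.

K_a = 5.89e-10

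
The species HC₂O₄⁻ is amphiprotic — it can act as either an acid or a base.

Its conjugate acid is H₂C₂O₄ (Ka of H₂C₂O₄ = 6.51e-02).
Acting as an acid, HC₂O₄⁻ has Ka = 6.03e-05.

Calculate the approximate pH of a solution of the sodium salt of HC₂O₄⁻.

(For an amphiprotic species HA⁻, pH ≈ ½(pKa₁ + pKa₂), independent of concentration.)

pKa₁ = -log(6.51e-02) = 1.19; pKa₂ = -log(6.03e-05) = 4.22. For an amphiprotic species, pH ≈ ½(pKa₁ + pKa₂) = ½(1.19 + 4.22) = 2.70.

pH = 2.70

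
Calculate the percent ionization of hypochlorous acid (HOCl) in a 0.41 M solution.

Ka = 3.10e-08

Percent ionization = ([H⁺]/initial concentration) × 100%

Using Ka equilibrium: x² + Ka×x - Ka×C = 0. Solving: [H⁺] = 1.1272e-04. Percent = (1.1272e-04/0.41) × 100

Percent ionization = 0.0275%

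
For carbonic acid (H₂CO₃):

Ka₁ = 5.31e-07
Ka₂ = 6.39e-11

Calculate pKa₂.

pKa₂ = -log(Ka₂) = -log(6.39e-11) = 10.19.

pK_{a2} = 10.19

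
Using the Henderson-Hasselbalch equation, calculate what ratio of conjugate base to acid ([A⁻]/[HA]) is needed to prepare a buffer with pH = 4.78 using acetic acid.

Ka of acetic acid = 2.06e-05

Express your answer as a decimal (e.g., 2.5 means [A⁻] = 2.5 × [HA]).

pKa = -log(2.06e-05) = 4.6861. pH = pKa + log([A⁻]/[HA]), so log([A⁻]/[HA]) = pH − pKa = 4.78 − 4.6861 = 0.0939. [A⁻]/[HA] = 10^(0.0939) = 1.24

[A⁻]/[HA] = 1.24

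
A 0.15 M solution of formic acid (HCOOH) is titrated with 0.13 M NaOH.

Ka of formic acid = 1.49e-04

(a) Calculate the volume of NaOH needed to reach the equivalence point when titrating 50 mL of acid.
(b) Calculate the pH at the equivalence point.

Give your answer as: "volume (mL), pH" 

moles acid = 0.15 × 50/1000 = 0.0075 mol; V_base = moles/0.13 × 1000 = 57.7 mL. At equivalence only the conjugate base is present: [A⁻] = 0.0075/0.108 = 6.9643e-02 M. Kb = Kw/Ka = 6.71e-11; [OH⁻] = √(Kb × [A⁻]) = 2.1619e-06; pOH = 5.67; pH = 14 - pOH = 8.33.

V = 57.7 mL, pH = 8.33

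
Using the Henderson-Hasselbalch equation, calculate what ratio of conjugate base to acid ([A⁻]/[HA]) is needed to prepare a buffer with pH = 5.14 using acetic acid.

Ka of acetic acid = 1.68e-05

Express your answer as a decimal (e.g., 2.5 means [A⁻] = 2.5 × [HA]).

pKa = -log(1.68e-05) = 4.7747. pH = pKa + log([A⁻]/[HA]), so log([A⁻]/[HA]) = pH − pKa = 5.14 − 4.7747 = 0.3653. [A⁻]/[HA] = 10^(0.3653) = 2.32

[A⁻]/[HA] = 2.32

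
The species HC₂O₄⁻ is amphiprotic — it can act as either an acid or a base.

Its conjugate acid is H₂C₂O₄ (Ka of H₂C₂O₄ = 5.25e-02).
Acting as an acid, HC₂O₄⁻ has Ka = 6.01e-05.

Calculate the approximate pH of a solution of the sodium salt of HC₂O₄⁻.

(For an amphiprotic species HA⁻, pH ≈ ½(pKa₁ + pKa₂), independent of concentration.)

pKa₁ = -log(5.25e-02) = 1.28; pKa₂ = -log(6.01e-05) = 4.22. For an amphiprotic species, pH ≈ ½(pKa₁ + pKa₂) = ½(1.28 + 4.22) = 2.75.

pH = 2.75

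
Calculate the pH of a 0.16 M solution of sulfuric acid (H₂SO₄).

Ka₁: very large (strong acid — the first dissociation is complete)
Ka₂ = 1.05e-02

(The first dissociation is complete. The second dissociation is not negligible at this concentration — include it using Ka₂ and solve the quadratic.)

First dissociation is complete: [H⁺]₀ = [HSO₄⁻]₀ = C = 0.16 M. Second dissociation HSO₄⁻ ⇌ H⁺ + SO₄²⁻: let x = [SO₄²⁻]. Ka₂ = (C + x)·x / (C − x) = 1.05e-02 → x² + (C + Ka₂)·x − Ka₂·C = 0 → x² + 0.17050·x − 1.680e-03 = 0. x = (−0.17050 + √(0.17050² + 4 × 1.680e-03)) / 2 = 9.3416e-03 M. [H⁺] = C + x = 0.16 + 9.3416e-03 = 1.6934e-01 M. pH = -log(1.6934e-01) = 0.77.

pH = 0.77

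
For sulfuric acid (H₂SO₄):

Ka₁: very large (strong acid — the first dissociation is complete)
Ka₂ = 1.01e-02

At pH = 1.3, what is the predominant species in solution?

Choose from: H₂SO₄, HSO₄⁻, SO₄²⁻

The first dissociation is complete, so H₂SO₄ itself is never the predominant species in water; pKa₂ = -log(1.01e-02) = 2.00. For a polyprotic acid the predominant species crosses at each pKa: below pKa_n the protonated form dominates, above it the deprotonated form does. At pH = 1.3, the predominant species is HSO₄⁻.

HSO₄⁻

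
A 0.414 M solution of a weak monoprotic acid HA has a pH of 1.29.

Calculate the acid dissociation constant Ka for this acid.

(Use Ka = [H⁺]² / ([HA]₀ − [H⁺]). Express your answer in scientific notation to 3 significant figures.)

[H⁺] = 10^(−pH) = 10^(−1.29) = 5.129e-02 M. For HA ⇌ H⁺ + A⁻, Ka = [H⁺][A⁻]/[HA] = [H⁺]² / ([HA]₀ − [H⁺]) = (5.129e-02)² / (0.414 − 5.129e-02) = 7.25e-03.

K_a = 7.25e-03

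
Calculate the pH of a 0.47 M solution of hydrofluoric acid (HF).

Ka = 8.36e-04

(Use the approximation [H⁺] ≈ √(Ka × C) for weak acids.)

[H⁺] = √(Ka × C) = √(8.36e-04 × 0.47) = 1.9822e-02. pH = -log(1.9822e-02)

pH = 1.70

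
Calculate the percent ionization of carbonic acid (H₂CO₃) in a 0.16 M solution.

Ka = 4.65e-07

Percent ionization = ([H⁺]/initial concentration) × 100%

Using Ka equilibrium: x² + Ka×x - Ka×C = 0. Solving: [H⁺] = 2.7253e-04. Percent = (2.7253e-04/0.16) × 100

Percent ionization = 0.17%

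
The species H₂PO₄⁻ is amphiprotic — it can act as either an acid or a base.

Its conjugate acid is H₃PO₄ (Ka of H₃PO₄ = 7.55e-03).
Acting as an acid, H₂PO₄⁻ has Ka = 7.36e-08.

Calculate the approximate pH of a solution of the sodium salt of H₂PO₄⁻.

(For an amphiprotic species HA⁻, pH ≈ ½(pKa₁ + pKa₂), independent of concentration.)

pKa₁ = -log(7.55e-03) = 2.12; pKa₂ = -log(7.36e-08) = 7.13. For an amphiprotic species, pH ≈ ½(pKa₁ + pKa₂) = ½(2.12 + 7.13) = 4.63.

pH = 4.63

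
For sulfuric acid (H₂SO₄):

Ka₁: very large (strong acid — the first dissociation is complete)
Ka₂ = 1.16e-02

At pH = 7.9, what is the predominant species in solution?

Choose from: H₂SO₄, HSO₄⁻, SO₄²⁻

The first dissociation is complete, so H₂SO₄ itself is never the predominant species in water; pKa₂ = -log(1.16e-02) = 1.94. For a polyprotic acid the predominant species crosses at each pKa: below pKa_n the protonated form dominates, above it the deprotonated form does. At pH = 7.9, the predominant species is SO₄²⁻.

SO₄²⁻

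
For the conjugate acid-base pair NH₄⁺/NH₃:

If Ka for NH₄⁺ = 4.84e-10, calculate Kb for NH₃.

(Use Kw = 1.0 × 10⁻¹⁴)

For a conjugate pair Ka × Kb = Kw, so Kb = Kw/Ka = 1.0 × 10⁻¹⁴ / 4.84e-10 = 2.07e-05.

K_b = 2.07e-05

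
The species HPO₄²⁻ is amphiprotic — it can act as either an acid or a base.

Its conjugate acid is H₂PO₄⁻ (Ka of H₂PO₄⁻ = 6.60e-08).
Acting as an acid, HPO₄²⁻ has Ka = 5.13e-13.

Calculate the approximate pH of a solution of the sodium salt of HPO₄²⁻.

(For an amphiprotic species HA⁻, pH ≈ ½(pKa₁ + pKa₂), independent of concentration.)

pKa₁ = -log(6.60e-08) = 7.18; pKa₂ = -log(5.13e-13) = 12.29. For an amphiprotic species, pH ≈ ½(pKa₁ + pKa₂) = ½(7.18 + 12.29) = 9.74.

pH = 9.74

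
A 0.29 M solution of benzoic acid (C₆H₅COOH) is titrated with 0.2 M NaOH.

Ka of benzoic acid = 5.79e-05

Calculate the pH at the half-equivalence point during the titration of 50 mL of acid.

At half-equivalence [HA] = [A⁻], so Henderson-Hasselbalch gives pH = pKa = -log(5.79e-05) = 4.24.

pH = pKa = 4.24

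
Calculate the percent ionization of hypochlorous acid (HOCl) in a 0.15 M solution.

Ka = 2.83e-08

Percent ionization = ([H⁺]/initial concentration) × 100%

Using Ka equilibrium: x² + Ka×x - Ka×C = 0. Solving: [H⁺] = 6.5140e-05. Percent = (6.5140e-05/0.15) × 100

Percent ionization = 0.0434%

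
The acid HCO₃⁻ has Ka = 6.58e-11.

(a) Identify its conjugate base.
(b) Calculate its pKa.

(a) The conjugate base is formed by removing one H⁺ from HCO₃⁻, giving CO₃²⁻. (b) pKa = -log(Ka) = -log(6.58e-11) = 10.18.

Conjugate base: CO₃²⁻; pK_a = 10.18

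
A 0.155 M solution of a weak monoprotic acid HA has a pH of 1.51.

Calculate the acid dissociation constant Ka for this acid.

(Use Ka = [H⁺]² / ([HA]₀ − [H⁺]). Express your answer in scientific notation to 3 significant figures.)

[H⁺] = 10^(−pH) = 10^(−1.51) = 3.090e-02 M. For HA ⇌ H⁺ + A⁻, Ka = [H⁺][A⁻]/[HA] = [H⁺]² / ([HA]₀ − [H⁺]) = (3.090e-02)² / (0.155 − 3.090e-02) = 7.70e-03.

K_a = 7.70e-03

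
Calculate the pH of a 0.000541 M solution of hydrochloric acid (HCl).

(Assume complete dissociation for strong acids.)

[H⁺] = 0.000541 M for strong acid. pH = -log[H⁺] = -log(0.000541)

pH = 3.27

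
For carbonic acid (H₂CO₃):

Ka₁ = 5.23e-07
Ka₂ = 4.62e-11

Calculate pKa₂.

pKa₂ = -log(Ka₂) = -log(4.62e-11) = 10.34.

pK_{a2} = 10.34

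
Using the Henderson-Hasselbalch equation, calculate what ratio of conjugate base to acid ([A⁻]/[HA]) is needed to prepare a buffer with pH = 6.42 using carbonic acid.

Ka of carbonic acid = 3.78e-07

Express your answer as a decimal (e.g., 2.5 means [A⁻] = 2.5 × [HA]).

pKa = -log(3.78e-07) = 6.4225. pH = pKa + log([A⁻]/[HA]), so log([A⁻]/[HA]) = pH − pKa = 6.42 − 6.4225 = -0.0025. [A⁻]/[HA] = 10^(-0.0025) = 0.994

[A⁻]/[HA] = 0.994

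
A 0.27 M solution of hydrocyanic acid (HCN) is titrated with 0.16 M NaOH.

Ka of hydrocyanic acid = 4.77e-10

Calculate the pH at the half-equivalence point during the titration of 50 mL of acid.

At half-equivalence [HA] = [A⁻], so Henderson-Hasselbalch gives pH = pKa = -log(4.77e-10) = 9.32.

pH = pKa = 9.32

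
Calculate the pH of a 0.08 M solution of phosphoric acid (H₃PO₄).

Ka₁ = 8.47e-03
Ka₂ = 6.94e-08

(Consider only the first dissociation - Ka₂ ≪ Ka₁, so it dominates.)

First dissociation dominates. From Ka₁ = [H⁺][HA⁻]/[H₂A], x² + Ka₁·x − Ka₁·C = 0 with C = 0.08 M and Ka₁ = 8.47e-03. Solving: [H⁺] = (−Ka₁ + √(Ka₁² + 4·Ka₁·C)) / 2 = 2.2138e-02 M. pH = -log(2.2138e-02) = 1.65.

pH = 1.65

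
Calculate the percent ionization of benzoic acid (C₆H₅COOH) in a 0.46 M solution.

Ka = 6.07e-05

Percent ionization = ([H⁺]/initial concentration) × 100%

Using Ka equilibrium: x² + Ka×x - Ka×C = 0. Solving: [H⁺] = 5.2539e-03. Percent = (5.2539e-03/0.46) × 100

Percent ionization = 1.14%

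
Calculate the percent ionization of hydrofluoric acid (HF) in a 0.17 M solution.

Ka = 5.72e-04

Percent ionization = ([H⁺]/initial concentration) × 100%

Using Ka equilibrium: x² + Ka×x - Ka×C = 0. Solving: [H⁺] = 9.5792e-03. Percent = (9.5792e-03/0.17) × 100

Percent ionization = 5.63%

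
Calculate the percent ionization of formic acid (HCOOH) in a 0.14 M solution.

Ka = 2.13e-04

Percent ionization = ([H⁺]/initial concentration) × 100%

Using Ka equilibrium: x² + Ka×x - Ka×C = 0. Solving: [H⁺] = 5.3553e-03. Percent = (5.3553e-03/0.14) × 100

Percent ionization = 3.83%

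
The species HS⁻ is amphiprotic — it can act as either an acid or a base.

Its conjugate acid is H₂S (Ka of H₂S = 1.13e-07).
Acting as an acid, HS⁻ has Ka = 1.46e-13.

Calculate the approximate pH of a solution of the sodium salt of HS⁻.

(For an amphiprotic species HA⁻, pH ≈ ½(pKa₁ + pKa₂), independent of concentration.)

pKa₁ = -log(1.13e-07) = 6.95; pKa₂ = -log(1.46e-13) = 12.84. For an amphiprotic species, pH ≈ ½(pKa₁ + pKa₂) = ½(6.95 + 12.84) = 9.89.

pH = 9.89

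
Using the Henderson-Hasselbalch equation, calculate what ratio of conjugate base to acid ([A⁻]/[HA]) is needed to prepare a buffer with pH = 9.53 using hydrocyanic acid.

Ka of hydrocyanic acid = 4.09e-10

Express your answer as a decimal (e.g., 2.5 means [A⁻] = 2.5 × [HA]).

pKa = -log(4.09e-10) = 9.3883. pH = pKa + log([A⁻]/[HA]), so log([A⁻]/[HA]) = pH − pKa = 9.53 − 9.3883 = 0.1417. [A⁻]/[HA] = 10^(0.1417) = 1.39

[A⁻]/[HA] = 1.39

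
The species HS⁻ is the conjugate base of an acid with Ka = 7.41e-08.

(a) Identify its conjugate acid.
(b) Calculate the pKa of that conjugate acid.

(a) The conjugate acid is formed by adding one H⁺ to HS⁻, giving H₂S. (b) pKa = -log(Ka) = -log(7.41e-08) = 7.13.

Conjugate acid: H₂S; pK_a = 7.13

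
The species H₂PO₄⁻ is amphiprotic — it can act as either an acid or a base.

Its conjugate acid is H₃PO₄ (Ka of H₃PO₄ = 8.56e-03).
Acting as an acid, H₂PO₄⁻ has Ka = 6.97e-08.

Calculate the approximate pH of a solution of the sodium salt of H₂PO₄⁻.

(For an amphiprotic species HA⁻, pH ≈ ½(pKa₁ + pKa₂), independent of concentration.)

pKa₁ = -log(8.56e-03) = 2.07; pKa₂ = -log(6.97e-08) = 7.16. For an amphiprotic species, pH ≈ ½(pKa₁ + pKa₂) = ½(2.07 + 7.16) = 4.61.

pH = 4.61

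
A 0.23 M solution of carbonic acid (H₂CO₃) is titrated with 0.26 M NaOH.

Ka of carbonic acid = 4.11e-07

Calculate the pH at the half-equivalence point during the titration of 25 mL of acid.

At half-equivalence [HA] = [A⁻], so Henderson-Hasselbalch gives pH = pKa = -log(4.11e-07) = 6.39.

pH = pKa = 6.39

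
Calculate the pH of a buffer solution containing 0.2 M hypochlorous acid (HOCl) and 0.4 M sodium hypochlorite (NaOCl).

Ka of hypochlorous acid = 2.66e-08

pKa = -log(2.66e-08) = 7.58. pH = pKa + log([A⁻]/[HA]) = 7.58 + log(0.4/0.2)

pH = 7.88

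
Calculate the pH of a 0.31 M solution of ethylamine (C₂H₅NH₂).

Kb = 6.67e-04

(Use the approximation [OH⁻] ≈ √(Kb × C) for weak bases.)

[OH⁻] = √(Kb × C) = √(6.67e-04 × 0.31) = 1.4379e-02. pOH = 1.84, pH = 14 - pOH

pH = 12.16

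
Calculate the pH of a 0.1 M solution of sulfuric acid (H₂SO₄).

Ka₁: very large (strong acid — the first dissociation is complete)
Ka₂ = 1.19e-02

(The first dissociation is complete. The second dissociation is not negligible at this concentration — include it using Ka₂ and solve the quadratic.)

First dissociation is complete: [H⁺]₀ = [HSO₄⁻]₀ = C = 0.1 M. Second dissociation HSO₄⁻ ⇌ H⁺ + SO₄²⁻: let x = [SO₄²⁻]. Ka₂ = (C + x)·x / (C − x) = 1.19e-02 → x² + (C + Ka₂)·x − Ka₂·C = 0 → x² + 0.11190·x − 1.190e-03 = 0. x = (−0.11190 + √(0.11190² + 4 × 1.190e-03)) / 2 = 9.7798e-03 M. [H⁺] = C + x = 0.1 + 9.7798e-03 = 1.0978e-01 M. pH = -log(1.0978e-01) = 0.96.

pH = 0.96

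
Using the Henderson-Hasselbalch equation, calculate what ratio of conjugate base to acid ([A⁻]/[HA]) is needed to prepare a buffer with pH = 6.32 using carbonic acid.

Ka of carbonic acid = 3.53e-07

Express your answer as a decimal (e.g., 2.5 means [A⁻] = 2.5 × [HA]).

pKa = -log(3.53e-07) = 6.4522. pH = pKa + log([A⁻]/[HA]), so log([A⁻]/[HA]) = pH − pKa = 6.32 − 6.4522 = -0.1322. [A⁻]/[HA] = 10^(-0.1322) = 0.738

[A⁻]/[HA] = 0.738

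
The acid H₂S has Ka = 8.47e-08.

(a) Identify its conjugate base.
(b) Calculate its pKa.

(a) The conjugate base is formed by removing one H⁺ from H₂S, giving HS⁻. (b) pKa = -log(Ka) = -log(8.47e-08) = 7.07.

Conjugate base: HS⁻; pK_a = 7.07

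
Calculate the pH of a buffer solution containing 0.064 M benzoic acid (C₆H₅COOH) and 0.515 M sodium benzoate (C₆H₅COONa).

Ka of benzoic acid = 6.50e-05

pKa = -log(6.50e-05) = 4.19. pH = pKa + log([A⁻]/[HA]) = 4.19 + log(0.515/0.064)

pH = 5.09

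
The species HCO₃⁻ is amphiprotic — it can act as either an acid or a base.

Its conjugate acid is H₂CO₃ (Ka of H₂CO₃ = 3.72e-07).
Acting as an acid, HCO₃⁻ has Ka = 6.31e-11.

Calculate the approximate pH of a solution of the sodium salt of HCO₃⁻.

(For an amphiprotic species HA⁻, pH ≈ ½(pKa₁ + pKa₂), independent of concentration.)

pKa₁ = -log(3.72e-07) = 6.43; pKa₂ = -log(6.31e-11) = 10.20. For an amphiprotic species, pH ≈ ½(pKa₁ + pKa₂) = ½(6.43 + 10.20) = 8.31.

pH = 8.31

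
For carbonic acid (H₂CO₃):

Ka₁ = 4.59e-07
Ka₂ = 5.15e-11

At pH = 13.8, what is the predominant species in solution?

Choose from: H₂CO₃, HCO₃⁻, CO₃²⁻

pKa₁ = 6.34, pKa₂ = 10.29. For a polyprotic acid the predominant species crosses at each pKa: below pKa_n the protonated form dominates, above it the deprotonated form does. At pH = 13.8, the predominant species is CO₃²⁻.

CO₃²⁻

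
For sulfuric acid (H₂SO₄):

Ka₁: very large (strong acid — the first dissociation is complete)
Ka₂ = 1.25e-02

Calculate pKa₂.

pKa₂ = -log(Ka₂) = -log(1.25e-02) = 1.90.

pK_{a2} = 1.90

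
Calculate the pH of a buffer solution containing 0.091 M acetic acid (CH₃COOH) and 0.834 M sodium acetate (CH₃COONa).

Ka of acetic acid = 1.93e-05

pKa = -log(1.93e-05) = 4.71. pH = pKa + log([A⁻]/[HA]) = 4.71 + log(0.834/0.091)

pH = 5.68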